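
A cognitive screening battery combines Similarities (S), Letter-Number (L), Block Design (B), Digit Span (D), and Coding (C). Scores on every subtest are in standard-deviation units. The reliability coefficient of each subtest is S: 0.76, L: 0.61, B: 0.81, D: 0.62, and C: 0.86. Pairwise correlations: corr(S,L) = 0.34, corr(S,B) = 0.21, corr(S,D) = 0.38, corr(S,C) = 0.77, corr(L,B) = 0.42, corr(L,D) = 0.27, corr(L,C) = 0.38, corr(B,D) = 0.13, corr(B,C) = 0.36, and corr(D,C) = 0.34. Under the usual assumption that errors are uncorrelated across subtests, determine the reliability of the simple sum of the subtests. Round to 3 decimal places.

Var(S+L+B+D+C) = 5 + 2·[0.34 + 0.21 + 0.38 + 0.77 + 0.42 + 0.27 + 0.38 + 0.13 + 0.36 + 0.34] = 5 + 7.2 = 12.2.
Under uncorrelated errors the observed covariances equal the true-score covariances, so only the own-variance terms attenuate.
True-score variance = [0.76 + 0.61 + 0.81 + 0.62 + 0.86] + 7.2 = 3.66 + 7.2 = 10.86.
Reliability = 10.86 / 12.2 = 0.890.

0.890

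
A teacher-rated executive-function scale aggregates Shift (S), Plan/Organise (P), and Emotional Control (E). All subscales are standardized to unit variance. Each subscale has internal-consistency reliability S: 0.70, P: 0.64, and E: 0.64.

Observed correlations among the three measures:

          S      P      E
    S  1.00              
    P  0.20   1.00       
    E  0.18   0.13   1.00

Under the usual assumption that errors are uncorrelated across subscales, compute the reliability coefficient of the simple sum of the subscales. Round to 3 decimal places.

Var(S+P+E) = 3 + 2·[0.20 + 0.18 + 0.13] = 3 + 1.02 = 4.02.
Under uncorrelated errors the observed covariances equal the true-score covariances, so only the own-variance terms attenuate.
True-score variance = [0.70 + 0.64 + 0.64] + 1.02 = 1.98 + 1.02 = 3.
Reliability = 3 / 4.02 = 0.746.

0.746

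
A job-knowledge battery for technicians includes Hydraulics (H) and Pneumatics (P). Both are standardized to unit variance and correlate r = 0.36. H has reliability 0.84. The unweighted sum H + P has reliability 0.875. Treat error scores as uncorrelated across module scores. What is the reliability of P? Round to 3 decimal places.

0.820

Var(H+P) = 2 + 2·0.36 = 2.720.
True-score variance = ρ_H + ρ_P + 2·0.36, so 0.875 = (0.84 + ρ_P + 0.72) / 2.720.
ρ_P = 0.875·2.720 − 0.84 − 0.72 = 0.820.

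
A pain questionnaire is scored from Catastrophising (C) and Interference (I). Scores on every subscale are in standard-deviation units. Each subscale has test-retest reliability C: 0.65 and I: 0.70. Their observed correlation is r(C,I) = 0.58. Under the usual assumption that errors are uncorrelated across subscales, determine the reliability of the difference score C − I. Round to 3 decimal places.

0.226

Var(C−I) = 1 + 1 − 2·0.58 = 2 − 1.16 = 0.84.
Because errors are independent across components, Cov(Tᵢ,Tⱼ) = Cov(Xᵢ,Xⱼ); the off-diagonal part of the true-score variance is the same as above.
True-score variance = [0.65 + 0.70] − 1.16 = 1.35 − 1.16 = 0.19.
Reliability = 0.19 / 0.84 = 0.226.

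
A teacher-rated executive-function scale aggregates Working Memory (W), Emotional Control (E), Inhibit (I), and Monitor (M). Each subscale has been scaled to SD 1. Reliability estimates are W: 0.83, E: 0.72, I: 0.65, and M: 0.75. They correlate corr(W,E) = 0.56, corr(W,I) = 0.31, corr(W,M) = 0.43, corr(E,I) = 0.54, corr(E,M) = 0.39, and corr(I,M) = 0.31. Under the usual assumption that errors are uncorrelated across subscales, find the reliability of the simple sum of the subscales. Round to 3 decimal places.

0.884

Var(W+E+I+M) = 4 + 2·[0.56 + 0.31 + 0.43 + 0.54 + 0.39 + 0.31] = 4 + 5.08 = 9.08.
Under uncorrelated errors the observed covariances equal the true-score covariances, so only the own-variance terms attenuate.
True-score variance = [0.83 + 0.72 + 0.65 + 0.75] + 5.08 = 2.95 + 5.08 = 8.03.
Reliability = 8.03 / 9.08 = 0.884.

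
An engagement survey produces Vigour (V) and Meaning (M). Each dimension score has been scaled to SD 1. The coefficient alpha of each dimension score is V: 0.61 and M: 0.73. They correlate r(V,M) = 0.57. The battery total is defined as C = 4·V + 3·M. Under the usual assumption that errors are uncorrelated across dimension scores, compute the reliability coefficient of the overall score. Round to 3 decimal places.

Var(C) = 4² + 3² + 2·[12·0.57] = 25 + 13.68 = 38.68.
Under uncorrelated errors the observed covariances equal the true-score covariances, so only the own-variance terms attenuate.
True-score variance = [4²·0.61 + 3²·0.73] + 13.68 = 16.33 + 13.68 = 30.01.
Reliability = 30.01 / 38.68 = 0.776.

0.776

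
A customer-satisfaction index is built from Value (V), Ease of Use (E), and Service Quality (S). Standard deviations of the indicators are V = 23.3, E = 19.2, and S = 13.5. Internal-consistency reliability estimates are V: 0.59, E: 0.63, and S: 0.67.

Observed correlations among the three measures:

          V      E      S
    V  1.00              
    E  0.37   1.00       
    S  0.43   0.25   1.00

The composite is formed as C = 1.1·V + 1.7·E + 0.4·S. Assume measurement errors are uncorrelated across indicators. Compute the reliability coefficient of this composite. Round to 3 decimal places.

Var(C) = 1.1²·23.3² + 1.7²·19.2² + 0.4²·13.5² + 2·[1.87·23.3·19.2·0.37 + 0.44·23.3·13.5·0.43 + 0.68·19.2·13.5·0.25] = 1751.43 + 826.21 = 2577.64.
With uncorrelated errors the cross-covariances are all true-score covariance, so they carry over unchanged; only the diagonal terms shrink to ρᵢσᵢ².
True-score variance = [1.1²·23.3²·0.59 + 1.7²·19.2²·0.63 + 0.4²·13.5²·0.67] + 826.21 = 1078.29 + 826.21 = 1904.5.
Reliability = 1904.5 / 2577.64 = 0.739.

0.739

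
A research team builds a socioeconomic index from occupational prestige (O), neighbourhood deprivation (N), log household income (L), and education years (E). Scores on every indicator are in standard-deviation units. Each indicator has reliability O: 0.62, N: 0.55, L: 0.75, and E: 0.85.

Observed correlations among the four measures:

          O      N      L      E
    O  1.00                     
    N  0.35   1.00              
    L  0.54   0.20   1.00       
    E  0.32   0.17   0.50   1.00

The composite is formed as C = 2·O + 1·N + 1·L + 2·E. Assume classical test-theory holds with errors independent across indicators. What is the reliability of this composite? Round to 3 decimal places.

Var(C) = 2² + 1 + 1 + 2² + 2·[2·0.35 + 2·0.54 + 4·0.32 + 0.20 + 2·0.17 + 2·0.50] = 10 + 9.2 = 19.2.
Because errors are independent across components, Cov(Tᵢ,Tⱼ) = Cov(Xᵢ,Xⱼ); the off-diagonal part of the true-score variance is the same as above.
True-score variance = [2²·0.62 + 0.55 + 0.75 + 2²·0.85] + 9.2 = 7.18 + 9.2 = 16.38.
Reliability = 16.38 / 19.2 = 0.853.

0.853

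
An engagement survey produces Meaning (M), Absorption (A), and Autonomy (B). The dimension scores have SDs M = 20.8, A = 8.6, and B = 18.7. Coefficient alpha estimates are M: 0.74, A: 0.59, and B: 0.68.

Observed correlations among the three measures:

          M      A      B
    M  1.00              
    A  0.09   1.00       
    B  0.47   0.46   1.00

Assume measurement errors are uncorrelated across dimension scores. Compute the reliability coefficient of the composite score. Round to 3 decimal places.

0.818

Var(M+A+B) = 20.8² + 8.6² + 18.7² + 2·[20.8·8.6·0.09 + 20.8·18.7·0.47 + 8.6·18.7·0.46] = 856.29 + 545.775 = 1402.07.
Under uncorrelated errors the observed covariances equal the true-score covariances, so only the own-variance terms attenuate.
True-score variance = [20.8²·0.74 + 8.6²·0.59 + 18.7²·0.68] + 545.775 = 601.579 + 545.775 = 1147.35.
Reliability = 1147.35 / 1402.07 = 0.818.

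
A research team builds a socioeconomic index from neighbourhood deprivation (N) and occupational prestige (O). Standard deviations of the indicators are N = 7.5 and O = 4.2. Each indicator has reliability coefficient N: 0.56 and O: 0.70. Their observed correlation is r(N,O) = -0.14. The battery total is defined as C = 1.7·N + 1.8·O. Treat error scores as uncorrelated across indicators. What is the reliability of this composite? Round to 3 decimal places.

Var(C) = 1.7²·7.5² + 1.8²·4.2² + 2·[3.06·7.5·4.2·(-0.14)] = 219.716 − 26.9892 = 192.727.
Because errors are independent across components, Cov(Tᵢ,Tⱼ) = Cov(Xᵢ,Xⱼ); the off-diagonal part of the true-score variance is the same as above.
True-score variance = [1.7²·7.5²·0.56 + 1.8²·4.2²·0.70] − 26.9892 = 131.043 − 26.9892 = 104.053.
Reliability = 104.053 / 192.727 = 0.540.

0.540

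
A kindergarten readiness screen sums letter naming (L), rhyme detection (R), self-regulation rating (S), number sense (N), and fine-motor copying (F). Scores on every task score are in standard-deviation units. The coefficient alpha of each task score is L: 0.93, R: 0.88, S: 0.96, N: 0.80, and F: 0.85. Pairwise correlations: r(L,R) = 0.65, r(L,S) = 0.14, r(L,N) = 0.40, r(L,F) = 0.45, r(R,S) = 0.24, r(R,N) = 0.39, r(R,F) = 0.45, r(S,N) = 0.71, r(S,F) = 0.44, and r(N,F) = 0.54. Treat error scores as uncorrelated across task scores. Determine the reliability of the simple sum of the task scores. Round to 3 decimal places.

Var(L+R+S+N+F) = 5 + 2·[0.65 + 0.14 + 0.40 + 0.45 + 0.24 + 0.39 + 0.45 + 0.71 + 0.44 + 0.54] = 5 + 8.82 = 13.82.
Under uncorrelated errors the observed covariances equal the true-score covariances, so only the own-variance terms attenuate.
True-score variance = [0.93 + 0.88 + 0.96 + 0.80 + 0.85] + 8.82 = 4.42 + 8.82 = 13.24.
Reliability = 13.24 / 13.82 = 0.958.

0.958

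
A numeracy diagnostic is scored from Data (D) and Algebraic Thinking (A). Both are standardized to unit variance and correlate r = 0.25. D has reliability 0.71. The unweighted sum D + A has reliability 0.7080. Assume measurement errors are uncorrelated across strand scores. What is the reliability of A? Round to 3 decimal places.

Var(D+A) = 2 + 2·0.25 = 2.500.
True-score variance = ρ_D + ρ_A + 2·0.25, so 0.7080 = (0.71 + ρ_A + 0.50) / 2.500.
ρ_A = 0.7080·2.500 − 0.71 − 0.50 = 0.560.

0.560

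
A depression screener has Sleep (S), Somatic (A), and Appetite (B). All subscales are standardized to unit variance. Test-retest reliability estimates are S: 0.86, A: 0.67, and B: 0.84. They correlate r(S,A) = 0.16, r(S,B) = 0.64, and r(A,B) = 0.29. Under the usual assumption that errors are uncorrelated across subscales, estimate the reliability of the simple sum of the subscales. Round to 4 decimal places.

0.8784

Var(S+A+B) = 3 + 2·[0.16 + 0.64 + 0.29] = 3 + 2.18 = 5.18.
Under uncorrelated errors the observed covariances equal the true-score covariances, so only the own-variance terms attenuate.
True-score variance = [0.86 + 0.67 + 0.84] + 2.18 = 2.37 + 2.18 = 4.55.
Reliability = 4.55 / 5.18 = 0.8784.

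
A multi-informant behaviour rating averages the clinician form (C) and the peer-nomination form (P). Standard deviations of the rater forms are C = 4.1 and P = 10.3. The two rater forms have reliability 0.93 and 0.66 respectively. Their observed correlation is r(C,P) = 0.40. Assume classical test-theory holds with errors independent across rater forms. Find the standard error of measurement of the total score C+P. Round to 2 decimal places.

6.10

Var(total) = 122.9 + 33.784 = 156.684.
True-score variance = 85.6527 + 33.784 = 119.437, so reliability = 0.7623.
Error variance = 156.684 − 119.437 = 37.2473; SEM = √37.2473 = 6.10.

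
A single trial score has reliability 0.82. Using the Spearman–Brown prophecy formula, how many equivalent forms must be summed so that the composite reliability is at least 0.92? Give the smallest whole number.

k ≥ ρ*(1−ρ₁)/(ρ₁(1−ρ*)) = 0.92·0.18 / (0.82·0.08) = 2.524.
Smallest integer k = 3.

3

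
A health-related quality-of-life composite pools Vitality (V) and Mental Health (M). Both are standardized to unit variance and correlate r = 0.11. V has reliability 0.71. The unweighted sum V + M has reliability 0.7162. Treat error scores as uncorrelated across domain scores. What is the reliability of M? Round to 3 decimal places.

0.660

Var(V+M) = 2 + 2·0.11 = 2.220.
True-score variance = ρ_V + ρ_M + 2·0.11, so 0.7162 = (0.71 + ρ_M + 0.22) / 2.220.
ρ_M = 0.7162·2.220 − 0.71 − 0.22 = 0.660.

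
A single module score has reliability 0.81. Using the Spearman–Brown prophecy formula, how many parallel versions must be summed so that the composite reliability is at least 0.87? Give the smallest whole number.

2

k ≥ ρ*(1−ρ₁)/(ρ₁(1−ρ*)) = 0.87·0.19 / (0.81·0.13) = 1.570.
Smallest integer k = 2.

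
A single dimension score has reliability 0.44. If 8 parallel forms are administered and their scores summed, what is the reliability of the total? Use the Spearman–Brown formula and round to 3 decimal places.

ρ_k = kρ / (1 + (k−1)ρ) = 8·0.44 / (1 + 7·0.44) = 3.520 / 4.080 = 0.863.

0.863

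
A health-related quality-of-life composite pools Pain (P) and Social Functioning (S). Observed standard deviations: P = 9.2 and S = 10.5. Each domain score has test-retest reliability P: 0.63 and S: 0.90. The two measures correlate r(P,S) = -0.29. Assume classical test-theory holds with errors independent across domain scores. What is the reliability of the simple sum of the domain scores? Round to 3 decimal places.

Var(P+S) = 9.2² + 10.5² + 2·[9.2·10.5·(-0.29)] = 194.89 − 56.028 = 138.862.
With uncorrelated errors the cross-covariances are all true-score covariance, so they carry over unchanged; only the diagonal terms shrink to ρᵢσᵢ².
True-score variance = [9.2²·0.63 + 10.5²·0.90] − 56.028 = 152.548 − 56.028 = 96.5202.
Reliability = 96.5202 / 138.862 = 0.695.

0.695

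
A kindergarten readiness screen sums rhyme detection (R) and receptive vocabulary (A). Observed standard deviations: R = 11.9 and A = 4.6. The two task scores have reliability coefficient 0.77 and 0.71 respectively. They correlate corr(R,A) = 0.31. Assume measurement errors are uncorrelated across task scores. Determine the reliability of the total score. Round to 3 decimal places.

0.803

Var(R+A) = 11.9² + 4.6² + 2·[11.9·4.6·0.31] = 162.77 + 33.9388 = 196.709.
Because errors are independent across components, Cov(Tᵢ,Tⱼ) = Cov(Xᵢ,Xⱼ); the off-diagonal part of the true-score variance is the same as above.
True-score variance = [11.9²·0.77 + 4.6²·0.71] + 33.9388 = 124.063 + 33.9388 = 158.002.
Reliability = 158.002 / 196.709 = 0.803.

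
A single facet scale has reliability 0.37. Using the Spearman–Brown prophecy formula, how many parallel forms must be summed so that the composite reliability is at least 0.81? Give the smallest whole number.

k ≥ ρ*(1−ρ₁)/(ρ₁(1−ρ*)) = 0.81·0.63 / (0.37·0.19) = 7.259.
Smallest integer k = 8.

8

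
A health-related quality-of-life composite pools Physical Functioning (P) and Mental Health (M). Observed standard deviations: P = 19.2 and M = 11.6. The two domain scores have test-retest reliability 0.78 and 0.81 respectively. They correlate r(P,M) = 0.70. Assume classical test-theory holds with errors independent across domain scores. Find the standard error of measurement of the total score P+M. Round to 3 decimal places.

10.328

Var(total) = 503.2 + 311.808 = 815.008.
True-score variance = 396.533 + 311.808 = 708.341, so reliability = 0.8691.
Error variance = 815.008 − 708.341 = 106.667; SEM = √106.667 = 10.328.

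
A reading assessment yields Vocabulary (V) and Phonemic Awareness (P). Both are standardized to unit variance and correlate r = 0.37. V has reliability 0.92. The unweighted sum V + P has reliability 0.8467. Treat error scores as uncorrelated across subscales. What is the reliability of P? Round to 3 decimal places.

Var(V+P) = 2 + 2·0.37 = 2.740.
True-score variance = ρ_V + ρ_P + 2·0.37, so 0.8467 = (0.92 + ρ_P + 0.74) / 2.740.
ρ_P = 0.8467·2.740 − 0.92 − 0.74 = 0.660.

0.660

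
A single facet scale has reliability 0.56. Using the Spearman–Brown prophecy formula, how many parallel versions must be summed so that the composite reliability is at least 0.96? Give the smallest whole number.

k ≥ ρ*(1−ρ₁)/(ρ₁(1−ρ*)) = 0.96·0.44 / (0.56·0.04) = 18.857.
Smallest integer k = 19.

19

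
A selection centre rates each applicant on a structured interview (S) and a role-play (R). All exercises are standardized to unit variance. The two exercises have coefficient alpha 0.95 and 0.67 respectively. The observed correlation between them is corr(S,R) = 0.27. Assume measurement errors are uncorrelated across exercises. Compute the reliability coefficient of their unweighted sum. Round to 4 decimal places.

Var(S+R) = 2 + 2·[0.27] = 2 + 0.54 = 2.54.
Under uncorrelated errors the observed covariances equal the true-score covariances, so only the own-variance terms attenuate.
True-score variance = [0.95 + 0.67] + 0.54 = 1.62 + 0.54 = 2.16.
Reliability = 2.16 / 2.54 = 0.8504.

0.8504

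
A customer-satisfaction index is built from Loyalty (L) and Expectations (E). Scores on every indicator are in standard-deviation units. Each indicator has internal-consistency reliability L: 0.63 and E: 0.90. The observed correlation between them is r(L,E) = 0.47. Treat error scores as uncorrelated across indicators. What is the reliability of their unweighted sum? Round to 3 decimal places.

0.840

Var(L+E) = 2 + 2·[0.47] = 2 + 0.94 = 2.94.
Under uncorrelated errors the observed covariances equal the true-score covariances, so only the own-variance terms attenuate.
True-score variance = [0.63 + 0.90] + 0.94 = 1.53 + 0.94 = 2.47.
Reliability = 2.47 / 2.94 = 0.840.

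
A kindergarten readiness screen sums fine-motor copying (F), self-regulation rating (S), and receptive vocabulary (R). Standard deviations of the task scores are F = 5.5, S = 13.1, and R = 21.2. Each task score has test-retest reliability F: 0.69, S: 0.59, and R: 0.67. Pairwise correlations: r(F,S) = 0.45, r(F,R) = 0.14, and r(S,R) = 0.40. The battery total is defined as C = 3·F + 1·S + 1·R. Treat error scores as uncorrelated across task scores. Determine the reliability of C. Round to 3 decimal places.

Var(C) = 3²·5.5² + 13.1² + 21.2² + 2·[3·5.5·13.1·0.45 + 3·5.5·21.2·0.14 + 13.1·21.2·0.40] = 893.3 + 514.655 = 1407.95.
With uncorrelated errors the cross-covariances are all true-score covariance, so they carry over unchanged; only the diagonal terms shrink to ρᵢσᵢ².
True-score variance = [3²·5.5²·0.69 + 13.1²·0.59 + 21.2²·0.67] + 514.655 = 590.227 + 514.655 = 1104.88.
Reliability = 1104.88 / 1407.95 = 0.785.

0.785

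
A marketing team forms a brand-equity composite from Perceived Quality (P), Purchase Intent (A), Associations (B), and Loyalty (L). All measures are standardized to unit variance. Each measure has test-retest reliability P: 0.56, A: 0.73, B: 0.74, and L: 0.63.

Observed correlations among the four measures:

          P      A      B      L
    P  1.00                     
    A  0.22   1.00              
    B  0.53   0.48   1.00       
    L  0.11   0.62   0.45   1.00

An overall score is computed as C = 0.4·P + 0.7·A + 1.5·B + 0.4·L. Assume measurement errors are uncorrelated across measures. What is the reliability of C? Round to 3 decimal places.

Var(C) = 0.4² + 0.7² + 1.5² + 0.4² + 2·[0.28·0.22 + 0.6·0.53 + 0.16·0.11 + 1.05·0.48 + 0.28·0.62 + 0.6·0.45] = 3.06 + 2.6896 = 5.7496.
Because errors are independent across components, Cov(Tᵢ,Tⱼ) = Cov(Xᵢ,Xⱼ); the off-diagonal part of the true-score variance is the same as above.
True-score variance = [0.4²·0.56 + 0.7²·0.73 + 1.5²·0.74 + 0.4²·0.63] + 2.6896 = 2.2131 + 2.6896 = 4.9027.
Reliability = 4.9027 / 5.7496 = 0.853.

0.853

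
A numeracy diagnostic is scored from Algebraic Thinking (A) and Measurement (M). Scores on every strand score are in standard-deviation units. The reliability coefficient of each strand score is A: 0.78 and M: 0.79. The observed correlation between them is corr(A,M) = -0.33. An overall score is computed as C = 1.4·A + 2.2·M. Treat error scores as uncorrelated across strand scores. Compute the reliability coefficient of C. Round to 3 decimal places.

0.696

Var(C) = 1.4² + 2.2² + 2·[3.08·(-0.33)] = 6.8 − 2.0328 = 4.7672.
Under uncorrelated errors the observed covariances equal the true-score covariances, so only the own-variance terms attenuate.
True-score variance = [1.4²·0.78 + 2.2²·0.79] − 2.0328 = 5.3524 − 2.0328 = 3.3196.
Reliability = 3.3196 / 4.7672 = 0.696.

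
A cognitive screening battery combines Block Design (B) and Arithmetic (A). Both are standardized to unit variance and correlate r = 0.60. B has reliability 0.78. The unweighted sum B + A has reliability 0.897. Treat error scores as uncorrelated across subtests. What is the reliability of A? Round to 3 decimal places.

0.890

Var(B+A) = 2 + 2·0.60 = 3.200.
True-score variance = ρ_B + ρ_A + 2·0.60, so 0.897 = (0.78 + ρ_A + 1.20) / 3.200.
ρ_A = 0.897·3.200 − 0.78 − 1.20 = 0.890.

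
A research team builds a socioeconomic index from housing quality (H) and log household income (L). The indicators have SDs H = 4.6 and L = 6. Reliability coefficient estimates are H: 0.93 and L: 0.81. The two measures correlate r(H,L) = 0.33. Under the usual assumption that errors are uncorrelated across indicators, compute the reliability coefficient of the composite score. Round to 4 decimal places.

Var(H+L) = 4.6² + 6² + 2·[4.6·6·0.33] = 57.16 + 18.216 = 75.376.
Under uncorrelated errors the observed covariances equal the true-score covariances, so only the own-variance terms attenuate.
True-score variance = [4.6²·0.93 + 6²·0.81] + 18.216 = 48.8388 + 18.216 = 67.0548.
Reliability = 67.0548 / 75.376 = 0.8896.

0.8896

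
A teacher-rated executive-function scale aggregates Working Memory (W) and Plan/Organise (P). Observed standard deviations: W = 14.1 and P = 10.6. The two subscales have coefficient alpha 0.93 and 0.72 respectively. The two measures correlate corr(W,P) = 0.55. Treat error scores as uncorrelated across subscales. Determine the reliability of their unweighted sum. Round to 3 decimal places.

0.905

Var(W+P) = 14.1² + 10.6² + 2·[14.1·10.6·0.55] = 311.17 + 164.406 = 475.576.
Under uncorrelated errors the observed covariances equal the true-score covariances, so only the own-variance terms attenuate.
True-score variance = [14.1²·0.93 + 10.6²·0.72] + 164.406 = 265.793 + 164.406 = 430.198.
Reliability = 430.198 / 475.576 = 0.905.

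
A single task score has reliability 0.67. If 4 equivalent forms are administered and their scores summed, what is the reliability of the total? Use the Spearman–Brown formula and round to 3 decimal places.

ρ_k = kρ / (1 + (k−1)ρ) = 4·0.67 / (1 + 3·0.67) = 2.680 / 3.010 = 0.890.

0.890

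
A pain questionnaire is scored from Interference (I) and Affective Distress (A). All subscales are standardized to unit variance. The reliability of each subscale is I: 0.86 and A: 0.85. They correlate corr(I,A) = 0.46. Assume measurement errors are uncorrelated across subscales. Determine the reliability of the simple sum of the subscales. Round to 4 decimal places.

0.9007

Var(I+A) = 2 + 2·[0.46] = 2 + 0.92 = 2.92.
Because errors are independent across components, Cov(Tᵢ,Tⱼ) = Cov(Xᵢ,Xⱼ); the off-diagonal part of the true-score variance is the same as above.
True-score variance = [0.86 + 0.85] + 0.92 = 1.71 + 0.92 = 2.63.
Reliability = 2.63 / 2.92 = 0.9007.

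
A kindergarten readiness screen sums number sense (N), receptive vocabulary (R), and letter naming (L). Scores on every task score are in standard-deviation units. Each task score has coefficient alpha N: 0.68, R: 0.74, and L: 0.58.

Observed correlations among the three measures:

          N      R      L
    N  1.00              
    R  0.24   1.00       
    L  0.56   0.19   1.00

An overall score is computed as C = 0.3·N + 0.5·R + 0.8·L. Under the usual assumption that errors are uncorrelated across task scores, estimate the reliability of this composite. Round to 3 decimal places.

0.754

Var(C) = 0.3² + 0.5² + 0.8² + 2·[0.15·0.24 + 0.24·0.56 + 0.4·0.19] = 0.98 + 0.4928 = 1.4728.
With uncorrelated errors the cross-covariances are all true-score covariance, so they carry over unchanged; only the diagonal terms shrink to ρᵢσᵢ².
True-score variance = [0.3²·0.68 + 0.5²·0.74 + 0.8²·0.58] + 0.4928 = 0.6174 + 0.4928 = 1.1102.
Reliability = 1.1102 / 1.4728 = 0.754.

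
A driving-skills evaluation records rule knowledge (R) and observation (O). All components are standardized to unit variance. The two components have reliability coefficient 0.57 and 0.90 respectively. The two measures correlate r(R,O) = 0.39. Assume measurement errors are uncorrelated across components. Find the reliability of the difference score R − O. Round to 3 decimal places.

0.566

Var(R−O) = 1 + 1 − 2·0.39 = 2 − 0.78 = 1.22.
Because errors are independent across components, Cov(Tᵢ,Tⱼ) = Cov(Xᵢ,Xⱼ); the off-diagonal part of the true-score variance is the same as above.
True-score variance = [0.57 + 0.90] − 0.78 = 1.47 − 0.78 = 0.69.
Reliability = 0.69 / 1.22 = 0.566.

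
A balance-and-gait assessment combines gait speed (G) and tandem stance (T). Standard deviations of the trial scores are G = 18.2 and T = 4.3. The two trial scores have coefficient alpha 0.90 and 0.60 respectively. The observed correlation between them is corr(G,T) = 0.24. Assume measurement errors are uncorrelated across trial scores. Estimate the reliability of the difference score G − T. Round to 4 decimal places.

0.8702

Var(G−T) = 18.2² + 4.3² − 2·18.2·4.3·0.24 = 349.73 − 37.5648 = 312.165.
Under uncorrelated errors the observed covariances equal the true-score covariances, so only the own-variance terms attenuate.
True-score variance = [18.2²·0.90 + 4.3²·0.60] − 37.5648 = 309.21 − 37.5648 = 271.645.
Reliability = 271.645 / 312.165 = 0.8702.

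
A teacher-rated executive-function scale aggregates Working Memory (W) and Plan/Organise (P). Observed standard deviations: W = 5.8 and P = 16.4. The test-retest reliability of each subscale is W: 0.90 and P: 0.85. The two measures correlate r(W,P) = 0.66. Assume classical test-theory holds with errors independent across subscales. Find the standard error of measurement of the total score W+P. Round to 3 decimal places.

Var(total) = 302.6 + 125.558 = 428.158.
True-score variance = 258.892 + 125.558 = 384.45, so reliability = 0.8979.
Error variance = 428.158 − 384.45 = 43.708; SEM = √43.708 = 6.611.

6.611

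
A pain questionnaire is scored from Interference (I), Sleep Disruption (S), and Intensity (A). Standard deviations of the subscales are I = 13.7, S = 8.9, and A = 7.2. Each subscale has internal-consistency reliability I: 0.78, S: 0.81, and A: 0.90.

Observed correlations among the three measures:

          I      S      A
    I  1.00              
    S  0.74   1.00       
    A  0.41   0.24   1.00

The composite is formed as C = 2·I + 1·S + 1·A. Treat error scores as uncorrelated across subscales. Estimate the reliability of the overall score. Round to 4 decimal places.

0.8708

Var(C) = 2²·13.7² + 8.9² + 7.2² + 2·[2·13.7·8.9·0.74 + 2·13.7·7.2·0.41 + 8.9·7.2·0.24] = 881.81 + 553.441 = 1435.25.
Because errors are independent across components, Cov(Tᵢ,Tⱼ) = Cov(Xᵢ,Xⱼ); the off-diagonal part of the true-score variance is the same as above.
True-score variance = [2²·13.7²·0.78 + 8.9²·0.81 + 7.2²·0.90] + 553.441 = 696.409 + 553.441 = 1249.85.
Reliability = 1249.85 / 1435.25 = 0.8708.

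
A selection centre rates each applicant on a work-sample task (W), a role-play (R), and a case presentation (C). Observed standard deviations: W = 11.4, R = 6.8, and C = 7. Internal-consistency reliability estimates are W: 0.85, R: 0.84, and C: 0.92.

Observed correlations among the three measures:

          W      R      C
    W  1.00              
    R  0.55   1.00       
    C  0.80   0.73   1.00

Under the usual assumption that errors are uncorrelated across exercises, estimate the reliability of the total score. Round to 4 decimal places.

Var(W+R+C) = 11.4² + 6.8² + 7² + 2·[11.4·6.8·0.55 + 11.4·7·0.80 + 6.8·7·0.73] = 225.2 + 282.448 = 507.648.
Under uncorrelated errors the observed covariances equal the true-score covariances, so only the own-variance terms attenuate.
True-score variance = [11.4²·0.85 + 6.8²·0.84 + 7²·0.92] + 282.448 = 194.388 + 282.448 = 476.836.
Reliability = 476.836 / 507.648 = 0.9393.

0.9393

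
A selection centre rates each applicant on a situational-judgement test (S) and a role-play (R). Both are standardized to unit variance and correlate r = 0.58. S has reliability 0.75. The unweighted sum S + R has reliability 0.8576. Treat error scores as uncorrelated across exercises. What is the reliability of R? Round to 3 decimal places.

Var(S+R) = 2 + 2·0.58 = 3.160.
True-score variance = ρ_S + ρ_R + 2·0.58, so 0.8576 = (0.75 + ρ_R + 1.16) / 3.160.
ρ_R = 0.8576·3.160 − 0.75 − 1.16 = 0.800.

0.800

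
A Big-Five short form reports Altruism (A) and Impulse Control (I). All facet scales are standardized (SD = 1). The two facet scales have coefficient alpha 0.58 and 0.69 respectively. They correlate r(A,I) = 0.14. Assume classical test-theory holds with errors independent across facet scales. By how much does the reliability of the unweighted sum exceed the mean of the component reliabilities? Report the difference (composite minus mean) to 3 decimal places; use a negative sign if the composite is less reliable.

0.045

Var(sum) = 2 + 0.28 = 2.28; true-score variance = 1.27 + 0.28 = 1.55; composite reliability = 0.6798.
Mean component reliability = 0.6350.
Difference = 0.6798 − 0.6350 = 0.045.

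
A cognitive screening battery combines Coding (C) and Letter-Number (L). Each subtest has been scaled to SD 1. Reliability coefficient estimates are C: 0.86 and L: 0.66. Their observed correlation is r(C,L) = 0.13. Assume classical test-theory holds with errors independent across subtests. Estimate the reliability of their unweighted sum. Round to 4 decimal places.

0.7876

Var(C+L) = 2 + 2·[0.13] = 2 + 0.26 = 2.26.
With uncorrelated errors the cross-covariances are all true-score covariance, so they carry over unchanged; only the diagonal terms shrink to ρᵢσᵢ².
True-score variance = [0.86 + 0.66] + 0.26 = 1.52 + 0.26 = 1.78.
Reliability = 1.78 / 2.26 = 0.7876.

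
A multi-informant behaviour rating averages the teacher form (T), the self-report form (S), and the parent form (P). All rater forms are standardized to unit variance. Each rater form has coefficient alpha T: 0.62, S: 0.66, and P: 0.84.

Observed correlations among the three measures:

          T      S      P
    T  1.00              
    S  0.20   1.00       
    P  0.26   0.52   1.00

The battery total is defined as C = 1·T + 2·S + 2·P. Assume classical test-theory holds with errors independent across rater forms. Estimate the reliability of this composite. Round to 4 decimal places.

Var(C) = 1 + 2² + 2² + 2·[2·0.20 + 2·0.26 + 4·0.52] = 9 + 6 = 15.
Because errors are independent across components, Cov(Tᵢ,Tⱼ) = Cov(Xᵢ,Xⱼ); the off-diagonal part of the true-score variance is the same as above.
True-score variance = [0.62 + 2²·0.66 + 2²·0.84] + 6 = 6.62 + 6 = 12.62.
Reliability = 12.62 / 15 = 0.8413.

0.8413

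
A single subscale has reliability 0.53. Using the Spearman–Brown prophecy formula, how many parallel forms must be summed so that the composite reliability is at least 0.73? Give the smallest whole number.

3

k ≥ ρ*(1−ρ₁)/(ρ₁(1−ρ*)) = 0.73·0.47 / (0.53·0.27) = 2.398.
Smallest integer k = 3.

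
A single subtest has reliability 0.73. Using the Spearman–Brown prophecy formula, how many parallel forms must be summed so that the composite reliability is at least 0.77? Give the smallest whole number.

k ≥ ρ*(1−ρ₁)/(ρ₁(1−ρ*)) = 0.77·0.27 / (0.73·0.23) = 1.238.
Smallest integer k = 2.

2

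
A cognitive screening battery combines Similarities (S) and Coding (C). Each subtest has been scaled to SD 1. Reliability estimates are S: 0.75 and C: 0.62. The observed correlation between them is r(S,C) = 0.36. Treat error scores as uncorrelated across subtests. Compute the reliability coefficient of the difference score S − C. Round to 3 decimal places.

Var(S−C) = 1 + 1 − 2·0.36 = 2 − 0.72 = 1.28.
Because errors are independent across components, Cov(Tᵢ,Tⱼ) = Cov(Xᵢ,Xⱼ); the off-diagonal part of the true-score variance is the same as above.
True-score variance = [0.75 + 0.62] − 0.72 = 1.37 − 0.72 = 0.65.
Reliability = 0.65 / 1.28 = 0.508.

0.508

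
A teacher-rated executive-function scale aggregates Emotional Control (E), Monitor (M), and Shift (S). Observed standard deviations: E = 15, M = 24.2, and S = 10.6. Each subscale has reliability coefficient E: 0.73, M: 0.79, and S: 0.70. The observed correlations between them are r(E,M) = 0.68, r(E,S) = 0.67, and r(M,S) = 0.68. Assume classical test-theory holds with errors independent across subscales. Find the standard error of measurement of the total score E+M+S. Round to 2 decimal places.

Var(total) = 923 + 1055.61 = 1978.61.
True-score variance = 705.558 + 1055.61 = 1761.16, so reliability = 0.8901.
Error variance = 1978.61 − 1761.16 = 217.442; SEM = √217.442 = 14.75.

14.75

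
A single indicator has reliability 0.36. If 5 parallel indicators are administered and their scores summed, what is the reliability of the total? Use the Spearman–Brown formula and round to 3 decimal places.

ρ_k = kρ / (1 + (k−1)ρ) = 5·0.36 / (1 + 4·0.36) = 1.800 / 2.440 = 0.738.

0.738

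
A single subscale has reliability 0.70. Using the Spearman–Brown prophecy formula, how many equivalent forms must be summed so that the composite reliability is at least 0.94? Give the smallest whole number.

7

k ≥ ρ*(1−ρ₁)/(ρ₁(1−ρ*)) = 0.94·0.30 / (0.70·0.06) = 6.714.
Smallest integer k = 7.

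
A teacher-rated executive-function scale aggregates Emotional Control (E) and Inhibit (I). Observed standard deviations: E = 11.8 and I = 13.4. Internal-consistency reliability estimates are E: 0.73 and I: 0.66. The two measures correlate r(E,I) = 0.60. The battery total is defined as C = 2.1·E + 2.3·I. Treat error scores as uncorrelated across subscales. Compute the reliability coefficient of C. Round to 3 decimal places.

Var(C) = 2.1²·11.8² + 2.3²·13.4² + 2·[4.83·11.8·13.4·0.60] = 1563.92 + 916.464 = 2480.38.
Under uncorrelated errors the observed covariances equal the true-score covariances, so only the own-variance terms attenuate.
True-score variance = [2.1²·11.8²·0.73 + 2.3²·13.4²·0.66] + 916.464 = 1075.17 + 916.464 = 1991.63.
Reliability = 1991.63 / 2480.38 = 0.803.

0.803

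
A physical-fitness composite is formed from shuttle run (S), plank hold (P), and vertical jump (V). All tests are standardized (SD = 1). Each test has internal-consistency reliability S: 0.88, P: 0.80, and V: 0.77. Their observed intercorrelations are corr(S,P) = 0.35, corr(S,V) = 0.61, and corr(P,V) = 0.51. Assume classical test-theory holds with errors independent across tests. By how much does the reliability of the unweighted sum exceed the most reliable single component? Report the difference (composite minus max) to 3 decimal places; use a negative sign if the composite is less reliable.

Var(sum) = 3 + 2.94 = 5.94; true-score variance = 2.45 + 2.94 = 5.39; composite reliability = 0.9074.
Max component reliability = 0.8800.
Difference = 0.9074 − 0.8800 = 0.027.

0.027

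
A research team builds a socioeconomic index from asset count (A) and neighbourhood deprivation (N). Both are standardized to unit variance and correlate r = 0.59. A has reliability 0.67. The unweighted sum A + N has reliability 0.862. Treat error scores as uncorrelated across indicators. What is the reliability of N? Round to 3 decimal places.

0.891

Var(A+N) = 2 + 2·0.59 = 3.180.
True-score variance = ρ_A + ρ_N + 2·0.59, so 0.862 = (0.67 + ρ_N + 1.18) / 3.180.
ρ_N = 0.862·3.180 − 0.67 − 1.18 = 0.891.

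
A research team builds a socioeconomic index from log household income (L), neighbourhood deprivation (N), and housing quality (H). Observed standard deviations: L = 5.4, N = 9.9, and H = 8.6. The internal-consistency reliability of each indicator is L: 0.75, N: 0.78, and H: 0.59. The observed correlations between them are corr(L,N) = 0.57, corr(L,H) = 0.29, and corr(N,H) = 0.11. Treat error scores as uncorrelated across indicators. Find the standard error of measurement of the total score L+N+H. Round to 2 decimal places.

7.69

Var(total) = 201.13 + 106.61 = 307.74.
True-score variance = 141.954 + 106.61 = 248.565, so reliability = 0.8077.
Error variance = 307.74 − 248.565 = 59.1758; SEM = √59.1758 = 7.69.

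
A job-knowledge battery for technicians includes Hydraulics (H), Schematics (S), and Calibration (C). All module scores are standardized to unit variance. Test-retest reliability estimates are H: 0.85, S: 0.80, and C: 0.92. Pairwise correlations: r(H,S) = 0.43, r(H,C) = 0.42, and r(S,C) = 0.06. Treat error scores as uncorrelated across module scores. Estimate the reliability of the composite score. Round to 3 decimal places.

0.911

Var(H+S+C) = 3 + 2·[0.43 + 0.42 + 0.06] = 3 + 1.82 = 4.82.
Under uncorrelated errors the observed covariances equal the true-score covariances, so only the own-variance terms attenuate.
True-score variance = [0.85 + 0.80 + 0.92] + 1.82 = 2.57 + 1.82 = 4.39.
Reliability = 4.39 / 4.82 = 0.911.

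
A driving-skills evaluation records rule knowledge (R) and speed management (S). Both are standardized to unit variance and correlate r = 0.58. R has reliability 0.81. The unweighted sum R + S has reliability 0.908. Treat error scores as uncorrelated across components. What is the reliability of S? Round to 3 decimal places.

Var(R+S) = 2 + 2·0.58 = 3.160.
True-score variance = ρ_R + ρ_S + 2·0.58, so 0.908 = (0.81 + ρ_S + 1.16) / 3.160.
ρ_S = 0.908·3.160 − 0.81 − 1.16 = 0.899.

0.899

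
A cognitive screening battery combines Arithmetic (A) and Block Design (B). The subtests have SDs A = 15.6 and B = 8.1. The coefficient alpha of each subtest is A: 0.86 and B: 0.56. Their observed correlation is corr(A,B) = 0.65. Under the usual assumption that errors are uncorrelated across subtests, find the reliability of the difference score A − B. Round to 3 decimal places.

Var(A−B) = 15.6² + 8.1² − 2·15.6·8.1·0.65 = 308.97 − 164.268 = 144.702.
Because errors are independent across components, Cov(Tᵢ,Tⱼ) = Cov(Xᵢ,Xⱼ); the off-diagonal part of the true-score variance is the same as above.
True-score variance = [15.6²·0.86 + 8.1²·0.56] − 164.268 = 246.031 − 164.268 = 81.7632.
Reliability = 81.7632 / 144.702 = 0.565.

0.565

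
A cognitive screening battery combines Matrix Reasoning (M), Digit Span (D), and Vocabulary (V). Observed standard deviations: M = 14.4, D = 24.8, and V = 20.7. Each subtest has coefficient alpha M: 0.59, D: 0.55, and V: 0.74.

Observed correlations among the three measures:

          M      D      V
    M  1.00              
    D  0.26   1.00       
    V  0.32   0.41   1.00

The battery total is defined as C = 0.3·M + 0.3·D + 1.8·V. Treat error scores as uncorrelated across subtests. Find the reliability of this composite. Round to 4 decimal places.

Var(C) = 0.3²·14.4² + 0.3²·24.8² + 1.8²·20.7² + 2·[0.09·14.4·24.8·0.26 + 0.54·14.4·20.7·0.32 + 0.54·24.8·20.7·0.41] = 1462.32 + 347.045 = 1809.37.
Because errors are independent across components, Cov(Tᵢ,Tⱼ) = Cov(Xᵢ,Xⱼ); the off-diagonal part of the true-score variance is the same as above.
True-score variance = [0.3²·14.4²·0.59 + 0.3²·24.8²·0.55 + 1.8²·20.7²·0.74] + 347.045 = 1068.8 + 347.045 = 1415.85.
Reliability = 1415.85 / 1809.37 = 0.7825.

0.7825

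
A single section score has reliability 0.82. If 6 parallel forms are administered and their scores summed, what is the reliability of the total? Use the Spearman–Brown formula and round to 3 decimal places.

ρ_k = kρ / (1 + (k−1)ρ) = 6·0.82 / (1 + 5·0.82) = 4.920 / 5.100 = 0.965.

0.965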